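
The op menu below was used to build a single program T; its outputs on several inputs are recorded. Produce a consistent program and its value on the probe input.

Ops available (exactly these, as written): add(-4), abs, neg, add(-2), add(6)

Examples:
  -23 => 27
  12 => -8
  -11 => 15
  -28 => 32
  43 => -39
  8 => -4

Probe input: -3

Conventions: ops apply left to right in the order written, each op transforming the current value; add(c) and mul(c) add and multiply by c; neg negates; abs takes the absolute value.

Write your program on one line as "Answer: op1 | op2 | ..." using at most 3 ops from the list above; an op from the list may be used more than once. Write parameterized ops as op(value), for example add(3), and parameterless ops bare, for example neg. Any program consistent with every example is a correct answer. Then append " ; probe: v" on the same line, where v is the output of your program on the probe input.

add(-4) | neg ; probe: 7

Check, running the answer program on each example:
  -23 -> -27 -> 27
  12 -> 8 -> -8
  -11 -> -15 -> 15
  -28 -> -32 -> 32
  43 -> 39 -> -39
  8 -> 4 -> -4
  probe: -3 -> -7 -> 7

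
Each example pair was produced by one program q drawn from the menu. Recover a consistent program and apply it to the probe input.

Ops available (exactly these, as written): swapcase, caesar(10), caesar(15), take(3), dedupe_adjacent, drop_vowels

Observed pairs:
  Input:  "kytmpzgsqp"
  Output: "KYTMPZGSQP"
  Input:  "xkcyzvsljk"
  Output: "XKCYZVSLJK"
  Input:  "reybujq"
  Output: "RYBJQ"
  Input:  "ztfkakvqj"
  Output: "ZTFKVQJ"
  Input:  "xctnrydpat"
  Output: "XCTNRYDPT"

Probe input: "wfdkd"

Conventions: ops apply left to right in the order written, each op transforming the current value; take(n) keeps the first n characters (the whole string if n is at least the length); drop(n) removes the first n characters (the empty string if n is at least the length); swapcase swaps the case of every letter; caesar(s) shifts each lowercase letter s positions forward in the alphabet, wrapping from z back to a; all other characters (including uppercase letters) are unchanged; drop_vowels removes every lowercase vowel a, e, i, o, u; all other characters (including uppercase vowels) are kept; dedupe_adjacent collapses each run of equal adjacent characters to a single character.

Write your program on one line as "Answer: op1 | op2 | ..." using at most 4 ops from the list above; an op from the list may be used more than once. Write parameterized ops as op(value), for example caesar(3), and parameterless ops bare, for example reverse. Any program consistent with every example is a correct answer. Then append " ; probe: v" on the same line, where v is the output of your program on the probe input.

drop_vowels | swapcase | dedupe_adjacent ; probe: "WFDKD"

Check, running the answer program on each example:
  "kytmpzgsqp" -> "kytmpzgsqp" -> "KYTMPZGSQP" -> "KYTMPZGSQP"
  "xkcyzvsljk" -> "xkcyzvsljk" -> "XKCYZVSLJK" -> "XKCYZVSLJK"
  "reybujq" -> "rybjq" -> "RYBJQ" -> "RYBJQ"
  "ztfkakvqj" -> "ztfkkvqj" -> "ZTFKKVQJ" -> "ZTFKVQJ"
  "xctnrydpat" -> "xctnrydpt" -> "XCTNRYDPT" -> "XCTNRYDPT"
  probe: "wfdkd" -> "wfdkd" -> "WFDKD" -> "WFDKD"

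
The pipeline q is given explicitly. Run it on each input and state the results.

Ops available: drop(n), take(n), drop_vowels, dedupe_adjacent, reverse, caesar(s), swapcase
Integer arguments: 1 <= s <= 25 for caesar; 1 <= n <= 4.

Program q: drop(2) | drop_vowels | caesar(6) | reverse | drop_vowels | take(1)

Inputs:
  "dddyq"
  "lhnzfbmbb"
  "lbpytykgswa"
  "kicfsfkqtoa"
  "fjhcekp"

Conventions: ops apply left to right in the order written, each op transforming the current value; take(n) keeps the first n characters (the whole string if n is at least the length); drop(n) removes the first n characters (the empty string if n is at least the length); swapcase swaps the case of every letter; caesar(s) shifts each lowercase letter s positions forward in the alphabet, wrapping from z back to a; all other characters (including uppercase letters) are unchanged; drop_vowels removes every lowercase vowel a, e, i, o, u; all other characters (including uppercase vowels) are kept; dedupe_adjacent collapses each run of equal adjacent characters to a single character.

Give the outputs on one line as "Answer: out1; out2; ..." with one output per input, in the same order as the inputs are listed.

"w"; "h"; "c"; "z"; "v"

Execution, op by op:
  "dddyq" -> "dyq" -> "dyq" -> "jew" -> "wej" -> "wj" -> "w"
  "lhnzfbmbb" -> "nzfbmbb" -> "nzfbmbb" -> "tflhshh" -> "hhshlft" -> "hhshlft" -> "h"
  "lbpytykgswa" -> "pytykgswa" -> "pytykgsw" -> "vezeqmyc" -> "cymqezev" -> "cymqzv" -> "c"
  "kicfsfkqtoa" -> "cfsfkqtoa" -> "cfsfkqt" -> "ilylqwz" -> "zwqlyli" -> "zwqlyl" -> "z"
  "fjhcekp" -> "hcekp" -> "hckp" -> "niqv" -> "vqin" -> "vqn" -> "v"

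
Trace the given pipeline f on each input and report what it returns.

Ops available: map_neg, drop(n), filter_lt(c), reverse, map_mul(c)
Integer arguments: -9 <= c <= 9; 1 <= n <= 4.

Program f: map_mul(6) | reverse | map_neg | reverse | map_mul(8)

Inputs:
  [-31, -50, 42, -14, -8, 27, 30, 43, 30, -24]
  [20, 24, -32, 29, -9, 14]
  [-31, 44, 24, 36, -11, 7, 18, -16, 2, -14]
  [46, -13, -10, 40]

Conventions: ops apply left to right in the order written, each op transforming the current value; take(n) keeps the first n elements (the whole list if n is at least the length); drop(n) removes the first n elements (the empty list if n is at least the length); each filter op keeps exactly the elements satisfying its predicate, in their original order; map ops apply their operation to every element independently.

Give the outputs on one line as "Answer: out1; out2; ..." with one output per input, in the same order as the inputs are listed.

[1488, 2400, -2016, 672, 384, -1296, -1440, -2064, -1440, 1152]; [-960, -1152, 1536, -1392, 432, -672]; [1488, -2112, -1152, -1728, 528, -336, -864, 768, -96, 672]; [-2208, 624, 480, -1920]

Execution, op by op:
  [-31, -50, 42, -14, -8, 27, 30, 43, 30, -24] -> [-186, -300, 252, -84, -48, 162, 180, 258, 180, -144] -> [-144, 180, 258, 180, 162, -48, -84, 252, -300, -186] -> [144, -180, -258, -180, -162, 48, 84, -252, 300, 186] -> [186, 300, -252, 84, 48, -162, -180, -258, -180, 144] -> [1488, 2400, -2016, 672, 384, -1296, -1440, -2064, -1440, 1152]
  [20, 24, -32, 29, -9, 14] -> [120, 144, -192, 174, -54, 84] -> [84, -54, 174, -192, 144, 120] -> [-84, 54, -174, 192, -144, -120] -> [-120, -144, 192, -174, 54, -84] -> [-960, -1152, 1536, -1392, 432, -672]
  [-31, 44, 24, 36, -11, 7, 18, -16, 2, -14] -> [-186, 264, 144, 216, -66, 42, 108, -96, 12, -84] -> [-84, 12, -96, 108, 42, -66, 216, 144, 264, -186] -> [84, -12, 96, -108, -42, 66, -216, -144, -264, 186] -> [186, -264, -144, -216, 66, -42, -108, 96, -12, 84] -> [1488, -2112, -1152, -1728, 528, -336, -864, 768, -96, 672]
  [46, -13, -10, 40] -> [276, -78, -60, 240] -> [240, -60, -78, 276] -> [-240, 60, 78, -276] -> [-276, 78, 60, -240] -> [-2208, 624, 480, -1920]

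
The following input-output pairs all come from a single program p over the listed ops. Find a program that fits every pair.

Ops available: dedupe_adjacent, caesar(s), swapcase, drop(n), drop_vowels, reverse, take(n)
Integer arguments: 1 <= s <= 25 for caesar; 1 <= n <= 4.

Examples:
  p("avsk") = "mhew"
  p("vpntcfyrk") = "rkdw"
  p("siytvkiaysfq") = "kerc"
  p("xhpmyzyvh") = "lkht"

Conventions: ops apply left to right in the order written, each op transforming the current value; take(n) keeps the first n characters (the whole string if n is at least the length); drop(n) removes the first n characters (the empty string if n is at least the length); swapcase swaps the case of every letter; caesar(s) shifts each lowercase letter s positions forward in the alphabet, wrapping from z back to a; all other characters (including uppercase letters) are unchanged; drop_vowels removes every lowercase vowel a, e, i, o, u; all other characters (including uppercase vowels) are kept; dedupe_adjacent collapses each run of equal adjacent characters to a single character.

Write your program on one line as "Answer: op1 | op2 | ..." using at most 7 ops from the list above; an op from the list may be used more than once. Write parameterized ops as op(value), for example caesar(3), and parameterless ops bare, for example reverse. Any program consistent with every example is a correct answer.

reverse | caesar(11) | caesar(19) | caesar(8) | take(4) | reverse

Check, running the answer program on each example:
  "avsk" -> "ksva" -> "vdgl" -> "owze" -> "wehm" -> "wehm" -> "mhew"
  "vpntcfyrk" -> "kryfctnpv" -> "vcjqneyag" -> "ovcjgxrtz" -> "wdkrofzbh" -> "wdkr" -> "rkdw"
  "siytvkiaysfq" -> "qfsyaikvtyis" -> "bqdjltvgejtd" -> "ujwcemozxcmw" -> "crekmuwhfkue" -> "crek" -> "kerc"
  "xhpmyzyvh" -> "hvyzymphx" -> "sgjkjxasi" -> "lzcdcqtlb" -> "thklkybtj" -> "thkl" -> "lkht"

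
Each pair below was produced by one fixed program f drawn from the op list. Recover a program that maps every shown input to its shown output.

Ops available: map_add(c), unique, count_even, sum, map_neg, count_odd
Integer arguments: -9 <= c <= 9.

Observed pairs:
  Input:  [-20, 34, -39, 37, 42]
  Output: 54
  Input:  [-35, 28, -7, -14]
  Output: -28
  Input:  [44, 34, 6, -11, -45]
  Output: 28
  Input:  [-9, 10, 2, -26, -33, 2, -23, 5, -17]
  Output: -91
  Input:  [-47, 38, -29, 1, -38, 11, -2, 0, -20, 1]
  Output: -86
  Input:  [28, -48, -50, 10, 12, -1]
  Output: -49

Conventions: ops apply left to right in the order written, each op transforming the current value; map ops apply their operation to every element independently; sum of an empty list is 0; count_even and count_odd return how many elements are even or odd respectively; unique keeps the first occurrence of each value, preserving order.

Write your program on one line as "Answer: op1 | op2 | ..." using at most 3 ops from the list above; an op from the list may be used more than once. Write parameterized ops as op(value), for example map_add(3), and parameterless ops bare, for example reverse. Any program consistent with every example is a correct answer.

unique | sum

Check, running the answer program on each example:
  [-20, 34, -39, 37, 42] -> [-20, 34, -39, 37, 42] -> 54
  [-35, 28, -7, -14] -> [-35, 28, -7, -14] -> -28
  [44, 34, 6, -11, -45] -> [44, 34, 6, -11, -45] -> 28
  [-9, 10, 2, -26, -33, 2, -23, 5, -17] -> [-9, 10, 2, -26, -33, -23, 5, -17] -> -91
  [-47, 38, -29, 1, -38, 11, -2, 0, -20, 1] -> [-47, 38, -29, 1, -38, 11, -2, 0, -20] -> -86
  [28, -48, -50, 10, 12, -1] -> [28, -48, -50, 10, 12, -1] -> -49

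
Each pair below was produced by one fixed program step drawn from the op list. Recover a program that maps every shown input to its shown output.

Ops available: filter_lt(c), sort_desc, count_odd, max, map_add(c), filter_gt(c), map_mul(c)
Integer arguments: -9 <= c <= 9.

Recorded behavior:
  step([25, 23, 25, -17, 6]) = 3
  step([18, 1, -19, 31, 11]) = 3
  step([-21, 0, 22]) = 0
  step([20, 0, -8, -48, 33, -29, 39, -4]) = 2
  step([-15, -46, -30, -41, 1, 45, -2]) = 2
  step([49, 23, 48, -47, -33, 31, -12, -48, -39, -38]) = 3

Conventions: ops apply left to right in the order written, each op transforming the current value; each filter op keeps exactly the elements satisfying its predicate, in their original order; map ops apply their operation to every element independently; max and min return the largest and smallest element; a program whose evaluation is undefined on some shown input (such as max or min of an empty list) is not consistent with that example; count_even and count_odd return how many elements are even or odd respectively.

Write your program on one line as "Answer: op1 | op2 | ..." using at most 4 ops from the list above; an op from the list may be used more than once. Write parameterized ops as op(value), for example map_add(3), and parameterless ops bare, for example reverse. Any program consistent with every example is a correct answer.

map_mul(-7) | sort_desc | filter_lt(2) | count_odd

Check, running the answer program on each example:
  [25, 23, 25, -17, 6] -> [-175, -161, -175, 119, -42] -> [119, -42, -161, -175, -175] -> [-42, -161, -175, -175] -> 3
  [18, 1, -19, 31, 11] -> [-126, -7, 133, -217, -77] -> [133, -7, -77, -126, -217] -> [-7, -77, -126, -217] -> 3
  [-21, 0, 22] -> [147, 0, -154] -> [147, 0, -154] -> [0, -154] -> 0
  [20, 0, -8, -48, 33, -29, 39, -4] -> [-140, 0, 56, 336, -231, 203, -273, 28] -> [336, 203, 56, 28, 0, -140, -231, -273] -> [0, -140, -231, -273] -> 2
  [-15, -46, -30, -41, 1, 45, -2] -> [105, 322, 210, 287, -7, -315, 14] -> [322, 287, 210, 105, 14, -7, -315] -> [-7, -315] -> 2
  [49, 23, 48, -47, -33, 31, -12, -48, -39, -38] -> [-343, -161, -336, 329, 231, -217, 84, 336, 273, 266] -> [336, 329, 273, 266, 231, 84, -161, -217, -336, -343] -> [-161, -217, -336, -343] -> 3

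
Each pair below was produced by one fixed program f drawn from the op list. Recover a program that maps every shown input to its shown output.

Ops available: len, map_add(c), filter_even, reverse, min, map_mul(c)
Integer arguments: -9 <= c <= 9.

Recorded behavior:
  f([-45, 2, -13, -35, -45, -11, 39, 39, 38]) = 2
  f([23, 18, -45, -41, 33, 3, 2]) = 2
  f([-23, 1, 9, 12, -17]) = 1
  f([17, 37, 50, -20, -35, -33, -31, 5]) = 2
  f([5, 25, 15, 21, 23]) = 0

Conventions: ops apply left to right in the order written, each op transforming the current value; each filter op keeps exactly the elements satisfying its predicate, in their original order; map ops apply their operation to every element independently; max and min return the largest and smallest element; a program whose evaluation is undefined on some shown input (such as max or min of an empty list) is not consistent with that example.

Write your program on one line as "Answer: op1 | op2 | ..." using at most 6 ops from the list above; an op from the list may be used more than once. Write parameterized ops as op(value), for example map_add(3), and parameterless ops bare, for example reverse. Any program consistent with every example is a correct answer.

filter_even | map_add(6) | map_add(2) | map_add(5) | len

Check, running the answer program on each example:
  [-45, 2, -13, -35, -45, -11, 39, 39, 38] -> [2, 38] -> [8, 44] -> [10, 46] -> [15, 51] -> 2
  [23, 18, -45, -41, 33, 3, 2] -> [18, 2] -> [24, 8] -> [26, 10] -> [31, 15] -> 2
  [-23, 1, 9, 12, -17] -> [12] -> [18] -> [20] -> [25] -> 1
  [17, 37, 50, -20, -35, -33, -31, 5] -> [50, -20] -> [56, -14] -> [58, -12] -> [63, -7] -> 2
  [5, 25, 15, 21, 23] -> [] -> [] -> [] -> [] -> 0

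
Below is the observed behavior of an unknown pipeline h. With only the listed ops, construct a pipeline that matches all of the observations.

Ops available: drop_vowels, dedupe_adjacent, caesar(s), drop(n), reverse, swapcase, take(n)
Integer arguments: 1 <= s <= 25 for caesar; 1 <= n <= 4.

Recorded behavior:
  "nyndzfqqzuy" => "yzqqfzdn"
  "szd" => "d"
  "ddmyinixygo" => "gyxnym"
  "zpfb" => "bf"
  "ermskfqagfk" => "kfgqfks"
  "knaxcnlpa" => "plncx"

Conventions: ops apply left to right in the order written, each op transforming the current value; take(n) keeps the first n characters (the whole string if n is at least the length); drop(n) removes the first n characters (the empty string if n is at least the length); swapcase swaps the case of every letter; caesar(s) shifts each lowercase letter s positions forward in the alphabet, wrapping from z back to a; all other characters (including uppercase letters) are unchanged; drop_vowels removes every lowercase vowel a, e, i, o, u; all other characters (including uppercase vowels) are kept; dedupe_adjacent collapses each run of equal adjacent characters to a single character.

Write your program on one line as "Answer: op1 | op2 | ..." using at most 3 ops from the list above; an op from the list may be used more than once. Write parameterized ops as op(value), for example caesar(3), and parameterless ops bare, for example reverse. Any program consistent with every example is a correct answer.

drop_vowels | drop(2) | reverse

Check, running the answer program on each example:
  "nyndzfqqzuy" -> "nyndzfqqzy" -> "ndzfqqzy" -> "yzqqfzdn"
  "szd" -> "szd" -> "d" -> "d"
  "ddmyinixygo" -> "ddmynxyg" -> "mynxyg" -> "gyxnym"
  "zpfb" -> "zpfb" -> "fb" -> "bf"
  "ermskfqagfk" -> "rmskfqgfk" -> "skfqgfk" -> "kfgqfks"
  "knaxcnlpa" -> "knxcnlp" -> "xcnlp" -> "plncx"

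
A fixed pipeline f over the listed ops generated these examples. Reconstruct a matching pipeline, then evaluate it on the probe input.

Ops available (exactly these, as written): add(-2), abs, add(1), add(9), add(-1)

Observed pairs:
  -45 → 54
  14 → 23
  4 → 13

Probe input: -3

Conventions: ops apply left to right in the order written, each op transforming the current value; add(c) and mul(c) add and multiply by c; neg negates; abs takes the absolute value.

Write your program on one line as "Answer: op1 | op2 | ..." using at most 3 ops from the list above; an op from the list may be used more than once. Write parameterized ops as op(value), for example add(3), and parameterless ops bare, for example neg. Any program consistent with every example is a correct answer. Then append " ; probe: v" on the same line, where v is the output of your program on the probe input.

abs | add(9) ; probe: 12

Check, running the answer program on each example:
  -45 -> 45 -> 54
  14 -> 14 -> 23
  4 -> 4 -> 13
  probe: -3 -> 3 -> 12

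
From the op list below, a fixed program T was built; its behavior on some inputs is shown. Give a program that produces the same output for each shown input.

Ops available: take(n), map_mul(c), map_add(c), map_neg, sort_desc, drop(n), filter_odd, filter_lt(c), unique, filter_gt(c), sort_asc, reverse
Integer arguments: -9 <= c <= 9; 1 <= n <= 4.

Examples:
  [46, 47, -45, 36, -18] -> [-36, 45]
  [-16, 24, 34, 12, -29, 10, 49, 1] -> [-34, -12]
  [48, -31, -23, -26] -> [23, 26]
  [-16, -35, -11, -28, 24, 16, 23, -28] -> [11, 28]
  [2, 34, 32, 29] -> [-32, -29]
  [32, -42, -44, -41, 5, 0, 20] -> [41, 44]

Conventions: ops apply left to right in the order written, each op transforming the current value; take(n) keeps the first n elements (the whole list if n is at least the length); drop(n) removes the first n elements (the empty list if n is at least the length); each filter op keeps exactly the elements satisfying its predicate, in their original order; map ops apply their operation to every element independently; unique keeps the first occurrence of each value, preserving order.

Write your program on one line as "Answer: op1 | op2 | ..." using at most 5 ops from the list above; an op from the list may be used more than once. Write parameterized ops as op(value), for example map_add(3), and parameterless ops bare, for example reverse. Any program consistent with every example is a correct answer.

take(4) | reverse | take(2) | sort_desc | map_neg

Check, running the answer program on each example:
  [46, 47, -45, 36, -18] -> [46, 47, -45, 36] -> [36, -45, 47, 46] -> [36, -45] -> [36, -45] -> [-36, 45]
  [-16, 24, 34, 12, -29, 10, 49, 1] -> [-16, 24, 34, 12] -> [12, 34, 24, -16] -> [12, 34] -> [34, 12] -> [-34, -12]
  [48, -31, -23, -26] -> [48, -31, -23, -26] -> [-26, -23, -31, 48] -> [-26, -23] -> [-23, -26] -> [23, 26]
  [-16, -35, -11, -28, 24, 16, 23, -28] -> [-16, -35, -11, -28] -> [-28, -11, -35, -16] -> [-28, -11] -> [-11, -28] -> [11, 28]
  [2, 34, 32, 29] -> [2, 34, 32, 29] -> [29, 32, 34, 2] -> [29, 32] -> [32, 29] -> [-32, -29]
  [32, -42, -44, -41, 5, 0, 20] -> [32, -42, -44, -41] -> [-41, -44, -42, 32] -> [-41, -44] -> [-41, -44] -> [41, 44]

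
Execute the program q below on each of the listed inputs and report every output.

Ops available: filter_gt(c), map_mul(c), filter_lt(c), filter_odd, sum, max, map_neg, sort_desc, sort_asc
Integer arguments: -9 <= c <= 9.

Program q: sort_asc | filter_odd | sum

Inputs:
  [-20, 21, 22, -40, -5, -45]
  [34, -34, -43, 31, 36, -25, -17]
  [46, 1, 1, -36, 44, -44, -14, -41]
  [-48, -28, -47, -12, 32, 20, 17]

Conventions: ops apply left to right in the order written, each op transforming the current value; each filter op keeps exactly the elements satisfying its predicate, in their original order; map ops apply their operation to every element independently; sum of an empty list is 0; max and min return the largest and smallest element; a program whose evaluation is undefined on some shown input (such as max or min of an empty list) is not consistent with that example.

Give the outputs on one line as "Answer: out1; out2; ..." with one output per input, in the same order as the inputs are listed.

Execution, op by op:
  [-20, 21, 22, -40, -5, -45] -> [-45, -40, -20, -5, 21, 22] -> [-45, -5, 21] -> -29
  [34, -34, -43, 31, 36, -25, -17] -> [-43, -34, -25, -17, 31, 34, 36] -> [-43, -25, -17, 31] -> -54
  [46, 1, 1, -36, 44, -44, -14, -41] -> [-44, -41, -36, -14, 1, 1, 44, 46] -> [-41, 1, 1] -> -39
  [-48, -28, -47, -12, 32, 20, 17] -> [-48, -47, -28, -12, 17, 20, 32] -> [-47, 17] -> -30

-29; -54; -39; -30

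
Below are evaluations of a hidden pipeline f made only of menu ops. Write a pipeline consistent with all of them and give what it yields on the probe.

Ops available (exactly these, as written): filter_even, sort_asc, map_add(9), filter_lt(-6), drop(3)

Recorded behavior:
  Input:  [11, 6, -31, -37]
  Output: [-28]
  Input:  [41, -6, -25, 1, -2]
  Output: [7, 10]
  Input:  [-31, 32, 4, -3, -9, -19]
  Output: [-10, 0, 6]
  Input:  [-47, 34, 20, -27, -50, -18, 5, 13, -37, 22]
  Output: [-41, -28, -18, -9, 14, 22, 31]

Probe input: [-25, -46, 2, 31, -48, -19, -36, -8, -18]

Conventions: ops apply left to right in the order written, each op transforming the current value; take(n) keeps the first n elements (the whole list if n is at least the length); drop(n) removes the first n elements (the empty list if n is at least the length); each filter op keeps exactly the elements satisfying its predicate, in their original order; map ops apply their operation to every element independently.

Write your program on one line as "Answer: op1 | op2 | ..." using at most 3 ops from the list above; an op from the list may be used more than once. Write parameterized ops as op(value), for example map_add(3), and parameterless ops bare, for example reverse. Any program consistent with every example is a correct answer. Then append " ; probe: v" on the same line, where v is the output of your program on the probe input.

map_add(9) | drop(3) | sort_asc ; probe: [-39, -27, -10, -9, 1, 40]

Check, running the answer program on each example:
  [11, 6, -31, -37] -> [20, 15, -22, -28] -> [-28] -> [-28]
  [41, -6, -25, 1, -2] -> [50, 3, -16, 10, 7] -> [10, 7] -> [7, 10]
  [-31, 32, 4, -3, -9, -19] -> [-22, 41, 13, 6, 0, -10] -> [6, 0, -10] -> [-10, 0, 6]
  [-47, 34, 20, -27, -50, -18, 5, 13, -37, 22] -> [-38, 43, 29, -18, -41, -9, 14, 22, -28, 31] -> [-18, -41, -9, 14, 22, -28, 31] -> [-41, -28, -18, -9, 14, 22, 31]
  probe: [-25, -46, 2, 31, -48, -19, -36, -8, -18] -> [-16, -37, 11, 40, -39, -10, -27, 1, -9] -> [40, -39, -10, -27, 1, -9] -> [-39, -27, -10, -9, 1, 40]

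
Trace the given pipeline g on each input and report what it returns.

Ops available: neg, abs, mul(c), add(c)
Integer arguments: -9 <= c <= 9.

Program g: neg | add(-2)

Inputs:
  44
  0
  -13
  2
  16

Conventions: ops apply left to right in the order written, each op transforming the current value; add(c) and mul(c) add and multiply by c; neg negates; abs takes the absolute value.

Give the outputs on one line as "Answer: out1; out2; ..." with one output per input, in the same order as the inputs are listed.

Execution, op by op:
  44 -> -44 -> -46
  0 -> 0 -> -2
  -13 -> 13 -> 11
  2 -> -2 -> -4
  16 -> -16 -> -18

-46; -2; 11; -4; -18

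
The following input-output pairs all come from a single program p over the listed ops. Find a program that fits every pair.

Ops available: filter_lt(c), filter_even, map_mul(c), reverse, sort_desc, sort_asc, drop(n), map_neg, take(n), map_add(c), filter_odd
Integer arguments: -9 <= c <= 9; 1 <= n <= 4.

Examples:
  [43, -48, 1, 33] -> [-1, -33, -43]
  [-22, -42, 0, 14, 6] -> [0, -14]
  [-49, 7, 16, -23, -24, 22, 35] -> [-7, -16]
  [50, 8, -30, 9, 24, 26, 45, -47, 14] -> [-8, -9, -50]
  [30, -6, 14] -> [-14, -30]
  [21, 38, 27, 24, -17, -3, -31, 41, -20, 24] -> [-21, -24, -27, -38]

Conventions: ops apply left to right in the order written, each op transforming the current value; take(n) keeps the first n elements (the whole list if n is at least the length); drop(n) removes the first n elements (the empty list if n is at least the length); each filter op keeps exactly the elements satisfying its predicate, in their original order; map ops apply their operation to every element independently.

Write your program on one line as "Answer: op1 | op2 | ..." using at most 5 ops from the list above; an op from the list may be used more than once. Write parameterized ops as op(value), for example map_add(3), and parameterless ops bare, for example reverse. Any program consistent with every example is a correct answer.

take(4) | map_neg | reverse | filter_lt(5) | sort_desc

Check, running the answer program on each example:
  [43, -48, 1, 33] -> [43, -48, 1, 33] -> [-43, 48, -1, -33] -> [-33, -1, 48, -43] -> [-33, -1, -43] -> [-1, -33, -43]
  [-22, -42, 0, 14, 6] -> [-22, -42, 0, 14] -> [22, 42, 0, -14] -> [-14, 0, 42, 22] -> [-14, 0] -> [0, -14]
  [-49, 7, 16, -23, -24, 22, 35] -> [-49, 7, 16, -23] -> [49, -7, -16, 23] -> [23, -16, -7, 49] -> [-16, -7] -> [-7, -16]
  [50, 8, -30, 9, 24, 26, 45, -47, 14] -> [50, 8, -30, 9] -> [-50, -8, 30, -9] -> [-9, 30, -8, -50] -> [-9, -8, -50] -> [-8, -9, -50]
  [30, -6, 14] -> [30, -6, 14] -> [-30, 6, -14] -> [-14, 6, -30] -> [-14, -30] -> [-14, -30]
  [21, 38, 27, 24, -17, -3, -31, 41, -20, 24] -> [21, 38, 27, 24] -> [-21, -38, -27, -24] -> [-24, -27, -38, -21] -> [-24, -27, -38, -21] -> [-21, -24, -27, -38]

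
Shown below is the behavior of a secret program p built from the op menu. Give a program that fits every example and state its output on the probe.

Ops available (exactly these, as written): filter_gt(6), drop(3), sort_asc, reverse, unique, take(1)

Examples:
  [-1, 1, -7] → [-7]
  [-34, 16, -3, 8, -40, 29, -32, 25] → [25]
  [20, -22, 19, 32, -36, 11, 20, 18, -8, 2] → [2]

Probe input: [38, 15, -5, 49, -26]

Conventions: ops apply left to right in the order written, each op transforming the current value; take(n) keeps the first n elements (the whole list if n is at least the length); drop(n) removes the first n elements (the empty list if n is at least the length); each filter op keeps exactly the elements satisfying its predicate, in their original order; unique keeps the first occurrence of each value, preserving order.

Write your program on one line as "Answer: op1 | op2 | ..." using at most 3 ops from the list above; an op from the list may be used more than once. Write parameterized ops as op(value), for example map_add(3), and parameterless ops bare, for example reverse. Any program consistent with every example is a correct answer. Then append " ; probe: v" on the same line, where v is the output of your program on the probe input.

unique | reverse | take(1) ; probe: [-26]

Check, running the answer program on each example:
  [-1, 1, -7] -> [-1, 1, -7] -> [-7, 1, -1] -> [-7]
  [-34, 16, -3, 8, -40, 29, -32, 25] -> [-34, 16, -3, 8, -40, 29, -32, 25] -> [25, -32, 29, -40, 8, -3, 16, -34] -> [25]
  [20, -22, 19, 32, -36, 11, 20, 18, -8, 2] -> [20, -22, 19, 32, -36, 11, 18, -8, 2] -> [2, -8, 18, 11, -36, 32, 19, -22, 20] -> [2]
  probe: [38, 15, -5, 49, -26] -> [38, 15, -5, 49, -26] -> [-26, 49, -5, 15, 38] -> [-26]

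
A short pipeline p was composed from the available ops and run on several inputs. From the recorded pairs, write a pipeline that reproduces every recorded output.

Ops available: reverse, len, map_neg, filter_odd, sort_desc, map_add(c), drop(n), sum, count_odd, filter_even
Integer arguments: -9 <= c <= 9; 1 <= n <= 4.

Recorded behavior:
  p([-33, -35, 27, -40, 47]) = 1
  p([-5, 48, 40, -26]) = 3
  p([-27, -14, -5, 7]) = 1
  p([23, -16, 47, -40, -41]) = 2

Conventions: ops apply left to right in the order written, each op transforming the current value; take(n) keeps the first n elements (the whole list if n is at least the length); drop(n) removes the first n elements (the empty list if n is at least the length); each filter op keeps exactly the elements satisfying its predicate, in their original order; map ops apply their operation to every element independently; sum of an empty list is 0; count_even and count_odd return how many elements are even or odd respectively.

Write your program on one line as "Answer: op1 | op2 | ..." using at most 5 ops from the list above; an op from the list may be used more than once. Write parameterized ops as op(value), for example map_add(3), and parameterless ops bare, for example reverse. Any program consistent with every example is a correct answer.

map_neg | filter_even | sort_desc | map_add(8) | len

Check, running the answer program on each example:
  [-33, -35, 27, -40, 47] -> [33, 35, -27, 40, -47] -> [40] -> [40] -> [48] -> 1
  [-5, 48, 40, -26] -> [5, -48, -40, 26] -> [-48, -40, 26] -> [26, -40, -48] -> [34, -32, -40] -> 3
  [-27, -14, -5, 7] -> [27, 14, 5, -7] -> [14] -> [14] -> [22] -> 1
  [23, -16, 47, -40, -41] -> [-23, 16, -47, 40, 41] -> [16, 40] -> [40, 16] -> [48, 24] -> 2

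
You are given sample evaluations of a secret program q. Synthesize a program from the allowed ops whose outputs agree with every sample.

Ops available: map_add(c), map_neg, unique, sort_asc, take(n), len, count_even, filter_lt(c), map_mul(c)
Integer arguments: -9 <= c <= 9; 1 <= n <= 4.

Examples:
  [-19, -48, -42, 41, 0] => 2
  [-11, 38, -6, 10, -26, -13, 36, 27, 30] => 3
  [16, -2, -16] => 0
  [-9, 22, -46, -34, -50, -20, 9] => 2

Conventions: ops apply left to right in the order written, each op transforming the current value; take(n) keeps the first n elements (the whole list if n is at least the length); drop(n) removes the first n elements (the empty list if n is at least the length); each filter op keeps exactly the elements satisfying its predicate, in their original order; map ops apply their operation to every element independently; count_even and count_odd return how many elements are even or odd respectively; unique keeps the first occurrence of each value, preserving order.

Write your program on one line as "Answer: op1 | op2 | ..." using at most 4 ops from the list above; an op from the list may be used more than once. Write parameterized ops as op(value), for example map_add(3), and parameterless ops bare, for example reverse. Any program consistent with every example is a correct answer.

map_add(7) | map_mul(-9) | count_even

Check, running the answer program on each example:
  [-19, -48, -42, 41, 0] -> [-12, -41, -35, 48, 7] -> [108, 369, 315, -432, -63] -> 2
  [-11, 38, -6, 10, -26, -13, 36, 27, 30] -> [-4, 45, 1, 17, -19, -6, 43, 34, 37] -> [36, -405, -9, -153, 171, 54, -387, -306, -333] -> 3
  [16, -2, -16] -> [23, 5, -9] -> [-207, -45, 81] -> 0
  [-9, 22, -46, -34, -50, -20, 9] -> [-2, 29, -39, -27, -43, -13, 16] -> [18, -261, 351, 243, 387, 117, -144] -> 2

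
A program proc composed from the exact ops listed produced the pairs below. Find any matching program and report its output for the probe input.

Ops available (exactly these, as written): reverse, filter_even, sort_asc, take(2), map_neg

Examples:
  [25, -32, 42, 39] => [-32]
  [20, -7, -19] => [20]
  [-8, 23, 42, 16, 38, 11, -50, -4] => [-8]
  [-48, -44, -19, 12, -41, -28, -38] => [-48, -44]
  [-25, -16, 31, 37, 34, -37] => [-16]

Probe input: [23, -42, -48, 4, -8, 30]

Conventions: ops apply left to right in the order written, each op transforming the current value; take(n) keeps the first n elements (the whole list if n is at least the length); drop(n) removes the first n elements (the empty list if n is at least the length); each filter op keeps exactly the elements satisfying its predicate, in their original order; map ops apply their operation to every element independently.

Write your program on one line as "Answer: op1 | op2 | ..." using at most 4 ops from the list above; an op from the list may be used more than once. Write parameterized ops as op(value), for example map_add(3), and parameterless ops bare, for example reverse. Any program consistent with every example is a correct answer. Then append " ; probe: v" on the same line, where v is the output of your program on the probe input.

take(2) | sort_asc | filter_even ; probe: [-42]

Check, running the answer program on each example:
  [25, -32, 42, 39] -> [25, -32] -> [-32, 25] -> [-32]
  [20, -7, -19] -> [20, -7] -> [-7, 20] -> [20]
  [-8, 23, 42, 16, 38, 11, -50, -4] -> [-8, 23] -> [-8, 23] -> [-8]
  [-48, -44, -19, 12, -41, -28, -38] -> [-48, -44] -> [-48, -44] -> [-48, -44]
  [-25, -16, 31, 37, 34, -37] -> [-25, -16] -> [-25, -16] -> [-16]
  probe: [23, -42, -48, 4, -8, 30] -> [23, -42] -> [-42, 23] -> [-42]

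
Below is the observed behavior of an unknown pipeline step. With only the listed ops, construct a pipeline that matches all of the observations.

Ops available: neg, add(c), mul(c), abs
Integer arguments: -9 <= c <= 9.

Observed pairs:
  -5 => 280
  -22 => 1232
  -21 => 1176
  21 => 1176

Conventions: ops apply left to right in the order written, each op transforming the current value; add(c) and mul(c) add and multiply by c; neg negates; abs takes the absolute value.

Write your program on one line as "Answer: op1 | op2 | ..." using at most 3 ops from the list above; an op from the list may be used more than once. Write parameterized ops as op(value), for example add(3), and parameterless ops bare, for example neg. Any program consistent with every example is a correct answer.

mul(-8) | mul(7) | abs

Check, running the answer program on each example:
  -5 -> 40 -> 280 -> 280
  -22 -> 176 -> 1232 -> 1232
  -21 -> 168 -> 1176 -> 1176
  21 -> -168 -> -1176 -> 1176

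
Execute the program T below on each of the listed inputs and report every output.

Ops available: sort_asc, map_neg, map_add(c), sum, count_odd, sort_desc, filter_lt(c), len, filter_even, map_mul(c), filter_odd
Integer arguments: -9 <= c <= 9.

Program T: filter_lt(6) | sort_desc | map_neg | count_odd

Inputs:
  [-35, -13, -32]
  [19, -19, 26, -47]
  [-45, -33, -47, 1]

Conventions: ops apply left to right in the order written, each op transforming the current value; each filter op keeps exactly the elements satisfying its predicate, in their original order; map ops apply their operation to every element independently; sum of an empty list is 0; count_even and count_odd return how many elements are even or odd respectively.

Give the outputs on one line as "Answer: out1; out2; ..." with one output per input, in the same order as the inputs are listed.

2; 2; 4

Execution, op by op:
  [-35, -13, -32] -> [-35, -13, -32] -> [-13, -32, -35] -> [13, 32, 35] -> 2
  [19, -19, 26, -47] -> [-19, -47] -> [-19, -47] -> [19, 47] -> 2
  [-45, -33, -47, 1] -> [-45, -33, -47, 1] -> [1, -33, -45, -47] -> [-1, 33, 45, 47] -> 4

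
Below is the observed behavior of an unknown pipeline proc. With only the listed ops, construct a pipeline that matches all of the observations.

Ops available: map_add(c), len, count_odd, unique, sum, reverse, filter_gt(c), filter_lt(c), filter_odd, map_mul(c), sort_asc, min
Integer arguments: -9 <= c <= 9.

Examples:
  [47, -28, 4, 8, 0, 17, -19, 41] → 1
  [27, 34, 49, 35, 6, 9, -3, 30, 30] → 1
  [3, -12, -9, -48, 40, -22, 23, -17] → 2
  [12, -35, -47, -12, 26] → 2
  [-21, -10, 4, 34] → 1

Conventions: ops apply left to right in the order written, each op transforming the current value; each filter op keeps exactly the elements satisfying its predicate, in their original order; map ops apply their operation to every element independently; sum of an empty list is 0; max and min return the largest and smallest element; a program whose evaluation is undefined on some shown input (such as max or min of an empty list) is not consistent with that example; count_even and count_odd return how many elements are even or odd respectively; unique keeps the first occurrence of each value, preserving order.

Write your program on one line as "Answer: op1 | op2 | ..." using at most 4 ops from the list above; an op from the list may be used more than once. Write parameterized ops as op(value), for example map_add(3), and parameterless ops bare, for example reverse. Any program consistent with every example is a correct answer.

filter_lt(0) | map_add(2) | count_odd

Check, running the answer program on each example:
  [47, -28, 4, 8, 0, 17, -19, 41] -> [-28, -19] -> [-26, -17] -> 1
  [27, 34, 49, 35, 6, 9, -3, 30, 30] -> [-3] -> [-1] -> 1
  [3, -12, -9, -48, 40, -22, 23, -17] -> [-12, -9, -48, -22, -17] -> [-10, -7, -46, -20, -15] -> 2
  [12, -35, -47, -12, 26] -> [-35, -47, -12] -> [-33, -45, -10] -> 2
  [-21, -10, 4, 34] -> [-21, -10] -> [-19, -8] -> 1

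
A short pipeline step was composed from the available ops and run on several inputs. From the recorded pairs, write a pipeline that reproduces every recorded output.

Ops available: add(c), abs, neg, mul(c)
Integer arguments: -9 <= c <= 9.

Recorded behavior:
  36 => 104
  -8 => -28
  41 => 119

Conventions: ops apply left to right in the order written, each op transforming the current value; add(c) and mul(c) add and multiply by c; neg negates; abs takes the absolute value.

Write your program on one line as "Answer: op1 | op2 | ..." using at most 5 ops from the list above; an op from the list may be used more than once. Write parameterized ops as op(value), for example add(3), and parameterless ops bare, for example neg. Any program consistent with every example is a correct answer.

mul(-3) | add(-2) | neg | add(-6)

Check, running the answer program on each example:
  36 -> -108 -> -110 -> 110 -> 104
  -8 -> 24 -> 22 -> -22 -> -28
  41 -> -123 -> -125 -> 125 -> 119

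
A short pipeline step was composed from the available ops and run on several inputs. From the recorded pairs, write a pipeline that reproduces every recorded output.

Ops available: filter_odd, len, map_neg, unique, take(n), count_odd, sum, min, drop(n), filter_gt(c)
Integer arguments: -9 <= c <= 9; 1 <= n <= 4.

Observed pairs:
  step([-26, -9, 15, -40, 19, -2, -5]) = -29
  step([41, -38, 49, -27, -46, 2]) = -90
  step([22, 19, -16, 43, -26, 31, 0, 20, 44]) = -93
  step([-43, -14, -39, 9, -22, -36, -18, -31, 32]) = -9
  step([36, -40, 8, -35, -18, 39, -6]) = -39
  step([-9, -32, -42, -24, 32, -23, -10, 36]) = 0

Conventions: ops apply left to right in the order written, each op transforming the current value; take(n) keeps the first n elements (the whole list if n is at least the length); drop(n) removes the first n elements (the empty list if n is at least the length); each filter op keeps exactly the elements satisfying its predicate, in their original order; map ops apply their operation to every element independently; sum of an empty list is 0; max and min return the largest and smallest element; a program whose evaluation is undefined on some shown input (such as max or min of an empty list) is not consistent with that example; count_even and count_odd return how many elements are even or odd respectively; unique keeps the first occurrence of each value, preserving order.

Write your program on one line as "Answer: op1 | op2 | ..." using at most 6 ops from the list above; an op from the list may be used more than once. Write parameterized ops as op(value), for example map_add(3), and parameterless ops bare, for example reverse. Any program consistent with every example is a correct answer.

filter_gt(-6) | map_neg | take(4) | filter_odd | sum

Check, running the answer program on each example:
  [-26, -9, 15, -40, 19, -2, -5] -> [15, 19, -2, -5] -> [-15, -19, 2, 5] -> [-15, -19, 2, 5] -> [-15, -19, 5] -> -29
  [41, -38, 49, -27, -46, 2] -> [41, 49, 2] -> [-41, -49, -2] -> [-41, -49, -2] -> [-41, -49] -> -90
  [22, 19, -16, 43, -26, 31, 0, 20, 44] -> [22, 19, 43, 31, 0, 20, 44] -> [-22, -19, -43, -31, 0, -20, -44] -> [-22, -19, -43, -31] -> [-19, -43, -31] -> -93
  [-43, -14, -39, 9, -22, -36, -18, -31, 32] -> [9, 32] -> [-9, -32] -> [-9, -32] -> [-9] -> -9
  [36, -40, 8, -35, -18, 39, -6] -> [36, 8, 39] -> [-36, -8, -39] -> [-36, -8, -39] -> [-39] -> -39
  [-9, -32, -42, -24, 32, -23, -10, 36] -> [32, 36] -> [-32, -36] -> [-32, -36] -> [] -> 0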